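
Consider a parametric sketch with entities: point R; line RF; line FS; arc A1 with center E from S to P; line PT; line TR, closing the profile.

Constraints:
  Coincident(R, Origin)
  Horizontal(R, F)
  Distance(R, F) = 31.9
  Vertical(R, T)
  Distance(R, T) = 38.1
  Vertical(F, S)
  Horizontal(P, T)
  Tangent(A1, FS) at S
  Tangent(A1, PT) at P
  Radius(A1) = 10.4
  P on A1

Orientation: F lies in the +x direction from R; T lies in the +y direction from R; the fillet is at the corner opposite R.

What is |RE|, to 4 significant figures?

35.06

RT is vertical with |RT| = 38.1 and T on the +y side, so T = (0.000, 38.10). The virtual corner opposite R is at (31.90, 38.10). Since A1 is tangent to FS there, ES ⟂ FS and since A1 is tangent to PT there, EP ⟂ PT, with radius 10.4, so the center E sits 10.4 in from both sides at E = (21.50, 27.70). Then |RE| = |E − R| = 35.06.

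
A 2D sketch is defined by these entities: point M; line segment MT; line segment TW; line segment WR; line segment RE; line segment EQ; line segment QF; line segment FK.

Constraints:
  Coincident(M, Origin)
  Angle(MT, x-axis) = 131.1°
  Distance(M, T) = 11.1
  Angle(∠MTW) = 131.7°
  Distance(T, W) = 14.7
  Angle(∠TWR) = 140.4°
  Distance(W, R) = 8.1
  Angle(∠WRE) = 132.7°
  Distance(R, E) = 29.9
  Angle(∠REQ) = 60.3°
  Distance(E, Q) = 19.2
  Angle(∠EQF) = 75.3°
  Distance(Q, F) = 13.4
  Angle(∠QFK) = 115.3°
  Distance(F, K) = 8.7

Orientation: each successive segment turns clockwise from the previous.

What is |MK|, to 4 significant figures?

31.76

M is at the origin; MT runs at 131.1° with length 11.1, so T = (-7.297, 8.365). ∠MTW = 131.7° gives TW at 82.80° from the x-axis; with |TW| = 14.7, W = (-5.454, 22.95). ∠TWR = 140.4° gives WR at 43.20° from the x-axis; with |WR| = 8.1, R = (0.4502, 28.49). ∠WRE = 132.7° gives RE at -4.100° from the x-axis; with |RE| = 29.9, E = (30.27, 26.36). ∠REQ = 60.3° gives EQ at -123.8° from the x-axis; with |EQ| = 19.2, Q = (19.59, 10.40). ∠EQF = 75.3° gives QF at 131.5° from the x-axis; with |QF| = 13.4, F = (10.71, 20.44). ∠QFK = 115.3° gives FK at 66.80° from the x-axis; with |FK| = 8.7, K = (14.14, 28.43). Then |MK| = |K − M| = 31.76.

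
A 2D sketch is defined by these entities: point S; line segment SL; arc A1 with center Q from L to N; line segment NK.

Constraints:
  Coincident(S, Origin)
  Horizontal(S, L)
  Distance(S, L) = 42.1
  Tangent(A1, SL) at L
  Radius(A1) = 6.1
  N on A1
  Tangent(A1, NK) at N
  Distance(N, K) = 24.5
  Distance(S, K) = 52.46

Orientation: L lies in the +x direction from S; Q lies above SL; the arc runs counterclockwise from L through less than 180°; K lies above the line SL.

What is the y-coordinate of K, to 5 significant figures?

31.348

Checks: |QN| = 6.100 ✓; ∠(QN, NK) = 90.00° ✓; |NK| = 24.50 ✓; |SK| = 52.46 ✓.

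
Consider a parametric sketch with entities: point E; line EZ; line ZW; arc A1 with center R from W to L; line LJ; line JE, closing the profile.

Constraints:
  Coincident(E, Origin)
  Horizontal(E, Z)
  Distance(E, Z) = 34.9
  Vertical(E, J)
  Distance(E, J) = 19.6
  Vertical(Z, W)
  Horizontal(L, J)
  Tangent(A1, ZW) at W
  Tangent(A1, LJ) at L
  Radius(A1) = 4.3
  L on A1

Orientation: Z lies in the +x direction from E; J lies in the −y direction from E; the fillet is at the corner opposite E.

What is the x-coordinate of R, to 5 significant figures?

30.600

E is at the origin; EZ is horizontal with |EZ| = 34.9 and Z on the +x side, so Z = (34.900, 0.0000). E and J share the same x with |EJ| = 19.6 and J on the −y side, so J = (0.0000, -19.600). The virtual corner opposite E is at (34.900, -19.600). The tangent condition forces RW to be normal to ZW and since A1 is tangent to LJ there, RL ⟂ LJ, with radius 4.3, so the center R sits 4.3 in from both sides at R = (30.600, -15.300). So R.x = 30.600.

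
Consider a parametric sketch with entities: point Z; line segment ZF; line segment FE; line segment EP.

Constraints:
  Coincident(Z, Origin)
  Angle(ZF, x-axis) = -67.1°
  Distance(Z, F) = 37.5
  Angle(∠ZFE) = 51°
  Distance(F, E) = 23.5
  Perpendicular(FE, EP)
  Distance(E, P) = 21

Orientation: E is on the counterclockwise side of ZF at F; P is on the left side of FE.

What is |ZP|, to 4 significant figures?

8.144

Z is at the origin; ZF runs at -67.1° with length 37.5, so F = 37.5·(cos -67.1°, sin -67.1°) = (14.59, -34.54). ∠ZFE = 51.0°, so FE runs at -67.1° + (180° − 51.0°) = 61.90° from the x-axis; with |FE| = 23.5, E = F + 23.5·(cos 61.90°, sin 61.90°) = (25.66, -13.81). FE is perpendicular to EP; with |EP| = 21.0 on the left of FE, P = E + 21.0·(-0.8821, 0.4710) = (7.136, -3.923). Then |ZP| = |P − Z| = 8.144.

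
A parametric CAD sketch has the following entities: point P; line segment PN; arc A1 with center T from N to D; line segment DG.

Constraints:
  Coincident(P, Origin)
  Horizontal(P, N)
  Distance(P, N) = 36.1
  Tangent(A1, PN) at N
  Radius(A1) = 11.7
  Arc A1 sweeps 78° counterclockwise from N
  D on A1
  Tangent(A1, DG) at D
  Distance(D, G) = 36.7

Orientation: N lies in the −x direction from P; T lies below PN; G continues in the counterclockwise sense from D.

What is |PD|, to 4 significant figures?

48.44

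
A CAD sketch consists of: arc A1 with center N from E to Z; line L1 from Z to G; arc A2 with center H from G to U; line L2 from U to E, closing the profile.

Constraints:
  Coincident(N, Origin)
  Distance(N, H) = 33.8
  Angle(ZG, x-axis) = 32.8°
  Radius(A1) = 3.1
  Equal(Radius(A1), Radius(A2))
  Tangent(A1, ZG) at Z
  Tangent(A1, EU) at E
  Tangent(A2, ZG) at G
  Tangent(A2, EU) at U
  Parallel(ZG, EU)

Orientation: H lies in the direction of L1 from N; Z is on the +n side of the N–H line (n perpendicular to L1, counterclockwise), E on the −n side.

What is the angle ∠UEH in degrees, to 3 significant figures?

5.24°

The slot axis is L1's direction at 32.8°, so u = (cos 32.8°, sin 32.8°) = (0.841, 0.542) and n = (−sin 32.8°, cos 32.8°) = (-0.542, 0.841). N is at the origin and H lies 33.8 along u from N, so H = 33.8·u = (28.4, 18.3). Tangency of A1 to both parallel lines with radius 3.1 puts Z and E at N ± 3.1·n: Z = (-1.68, 2.61), E = (1.68, -2.61). Equal radii place G and U the same way about H: G = H + 3.1·n = (26.7, 20.9), U = H − 3.1·n = (30.1, 15.7). Then cos ∠UEH = EU·EH / (|EU||EH|), giving 5.24°.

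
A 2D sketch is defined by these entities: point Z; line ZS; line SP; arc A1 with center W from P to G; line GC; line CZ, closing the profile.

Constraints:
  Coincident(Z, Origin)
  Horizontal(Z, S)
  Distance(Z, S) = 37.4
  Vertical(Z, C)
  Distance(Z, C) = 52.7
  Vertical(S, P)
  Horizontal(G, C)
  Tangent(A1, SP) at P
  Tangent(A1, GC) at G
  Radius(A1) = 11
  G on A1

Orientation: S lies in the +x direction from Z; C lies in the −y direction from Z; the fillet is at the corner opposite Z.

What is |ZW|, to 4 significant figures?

49.35

ZC is vertical with |ZC| = 52.7 and C on the −y side, so C = (0.000, -52.70). The virtual corner opposite Z is at (37.40, -52.70). A1 meets SP tangentially, so WP is at right angles to SP and tangency of A1 to GC means the radius WG is perpendicular to GC, with radius 11.0, so the center W sits 11.0 in from both sides at W = (26.40, -41.70). Then |ZW| = |W − Z| = 49.35.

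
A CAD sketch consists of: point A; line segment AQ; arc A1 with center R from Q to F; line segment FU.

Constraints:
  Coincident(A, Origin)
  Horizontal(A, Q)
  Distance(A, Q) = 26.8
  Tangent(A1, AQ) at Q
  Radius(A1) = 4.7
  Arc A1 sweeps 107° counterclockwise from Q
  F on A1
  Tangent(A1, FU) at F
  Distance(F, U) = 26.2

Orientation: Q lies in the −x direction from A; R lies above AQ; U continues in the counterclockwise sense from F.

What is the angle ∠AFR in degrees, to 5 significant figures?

147.77°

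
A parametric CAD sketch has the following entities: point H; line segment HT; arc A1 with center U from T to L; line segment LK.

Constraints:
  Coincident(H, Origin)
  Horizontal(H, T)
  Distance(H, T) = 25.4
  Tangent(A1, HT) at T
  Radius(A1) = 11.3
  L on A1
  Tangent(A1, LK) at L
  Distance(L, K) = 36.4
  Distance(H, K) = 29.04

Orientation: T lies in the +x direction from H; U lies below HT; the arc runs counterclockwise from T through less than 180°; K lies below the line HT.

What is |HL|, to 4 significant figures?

18.01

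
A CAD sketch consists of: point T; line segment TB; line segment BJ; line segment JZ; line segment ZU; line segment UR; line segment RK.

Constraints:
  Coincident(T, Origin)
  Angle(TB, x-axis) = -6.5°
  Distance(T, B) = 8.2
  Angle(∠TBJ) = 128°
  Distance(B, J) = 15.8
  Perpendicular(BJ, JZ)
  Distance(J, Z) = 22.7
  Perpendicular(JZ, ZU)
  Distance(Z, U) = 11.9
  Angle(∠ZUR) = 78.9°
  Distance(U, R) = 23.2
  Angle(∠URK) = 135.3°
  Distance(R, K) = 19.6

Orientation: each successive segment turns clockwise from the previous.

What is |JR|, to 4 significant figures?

7.434

JZ ⟂ ZU, so ZU runs at 121.5°; with |ZU| = 11.9, U = (-9.170, -16.11). ∠ZUR = 78.9° gives UR at 20.40° from the x-axis; with |UR| = 23.2, R = (12.58, -8.027). Then |JR| = |R − J| = 7.434.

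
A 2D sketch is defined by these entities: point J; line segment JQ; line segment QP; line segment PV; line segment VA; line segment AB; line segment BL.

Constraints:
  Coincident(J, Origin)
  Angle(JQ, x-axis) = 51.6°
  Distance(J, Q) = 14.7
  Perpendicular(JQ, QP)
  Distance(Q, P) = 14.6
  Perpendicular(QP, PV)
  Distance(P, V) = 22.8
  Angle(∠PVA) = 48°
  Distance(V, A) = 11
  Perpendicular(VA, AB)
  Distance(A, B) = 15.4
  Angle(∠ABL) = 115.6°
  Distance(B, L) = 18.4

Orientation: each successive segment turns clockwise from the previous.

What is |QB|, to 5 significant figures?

17.200

J is at the origin; JQ runs at 51.6° with length 14.7, so Q = (9.1309, 11.520). JQ is perpendicular to QP, so QP runs at -38.400°; with |QP| = 14.6, P = (20.573, 2.4515). The perpendicularity gives PV at right angles to QP, so PV runs at -128.40°; with |PV| = 22.8, V = (6.4106, -15.417). ∠PVA = 48.0° gives VA at 99.600° from the x-axis; with |VA| = 11.0, A = (4.5762, -4.5707). VA is perpendicular to AB, so AB runs at 9.6000°; with |AB| = 15.4, B = (19.761, -2.0025). Then |QB| = |B − Q| = 17.200.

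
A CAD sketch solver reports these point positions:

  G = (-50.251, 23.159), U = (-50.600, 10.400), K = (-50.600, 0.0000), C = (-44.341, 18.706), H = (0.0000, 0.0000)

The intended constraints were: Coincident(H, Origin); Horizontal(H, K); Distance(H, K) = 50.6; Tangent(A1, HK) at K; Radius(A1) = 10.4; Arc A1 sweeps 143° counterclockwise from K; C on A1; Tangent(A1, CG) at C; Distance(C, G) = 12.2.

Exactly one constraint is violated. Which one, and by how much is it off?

Distance(C, G) = 12.2 — off by 4.80.

H = (0.00, 0.00) ✓; H.y = 0.00, K.y = 0.00 ✓; |HK| = 50.60 ✓; ∠(UK, KH) = 90.00° ✓; |UK| = 10.40 ✓; bearing(U→C) − bearing(U→K) = 143.0° ✓; |UC| = 10.40 ✓; ∠(UC, CG) = 90.00° ✓; |CG| = 7.400 ✗.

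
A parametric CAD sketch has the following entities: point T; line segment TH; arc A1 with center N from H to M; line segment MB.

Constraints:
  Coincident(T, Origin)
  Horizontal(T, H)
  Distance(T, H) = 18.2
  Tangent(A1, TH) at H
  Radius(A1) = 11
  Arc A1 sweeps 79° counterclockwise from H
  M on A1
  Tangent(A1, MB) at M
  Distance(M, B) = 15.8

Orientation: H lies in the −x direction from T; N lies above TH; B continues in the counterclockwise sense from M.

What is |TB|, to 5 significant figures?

24.802

T is at the origin; TH is horizontal with |TH| = 18.2 and H on the −x side, so H = (-18.200, 0.0000). Since A1 is tangent to TH there, NH ⟂ TH, so N = H + (0, 11) = (-18.200, 11.000). On A1, H sits at bearing -90° from N; a 79° counterclockwise sweep puts M at bearing -11°, so M = N + 11.0·(cos -11°, sin -11°) = (-7.4021, 8.9011). Tangency of A1 to MB means the radius NM is perpendicular to MB, so MB runs along (−sin -11°, cos -11°); with |MB| = 15.8, B = (-4.3873, 24.411). Then |TB| = |B − T| = 24.802.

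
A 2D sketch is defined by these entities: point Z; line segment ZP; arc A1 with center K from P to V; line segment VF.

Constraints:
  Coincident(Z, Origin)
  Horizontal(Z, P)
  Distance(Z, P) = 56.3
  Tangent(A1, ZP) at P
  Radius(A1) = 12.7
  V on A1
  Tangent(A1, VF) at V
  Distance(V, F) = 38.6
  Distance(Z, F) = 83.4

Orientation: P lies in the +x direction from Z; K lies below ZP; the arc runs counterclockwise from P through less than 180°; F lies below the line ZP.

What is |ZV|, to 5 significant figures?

49.211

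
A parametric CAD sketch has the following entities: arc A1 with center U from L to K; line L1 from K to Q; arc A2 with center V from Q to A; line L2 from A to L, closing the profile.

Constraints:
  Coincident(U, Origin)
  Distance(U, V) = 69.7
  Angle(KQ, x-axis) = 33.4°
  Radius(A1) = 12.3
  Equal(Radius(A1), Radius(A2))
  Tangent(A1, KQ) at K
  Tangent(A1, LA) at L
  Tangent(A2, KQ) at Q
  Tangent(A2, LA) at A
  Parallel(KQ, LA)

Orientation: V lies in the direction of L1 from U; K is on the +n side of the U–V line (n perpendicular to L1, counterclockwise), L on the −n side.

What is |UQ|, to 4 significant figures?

70.78

The slot axis is L1's direction at 33.4°, so u = (cos 33.4°, sin 33.4°) = (0.8348, 0.5505) and n = (−sin 33.4°, cos 33.4°) = (-0.5505, 0.8348). U is at the origin and V lies 69.7 along u from U, so V = 69.7·u = (58.19, 38.37). Tangency of A1 to both parallel lines with radius 12.3 puts K and L at U ± 12.3·n: K = (-6.771, 10.27), L = (6.771, -10.27). Equal radii place Q and A the same way about V: Q = V + 12.3·n = (51.42, 48.64), A = V − 12.3·n = (64.96, 28.10). Then |UQ| = |Q − U| = 70.78.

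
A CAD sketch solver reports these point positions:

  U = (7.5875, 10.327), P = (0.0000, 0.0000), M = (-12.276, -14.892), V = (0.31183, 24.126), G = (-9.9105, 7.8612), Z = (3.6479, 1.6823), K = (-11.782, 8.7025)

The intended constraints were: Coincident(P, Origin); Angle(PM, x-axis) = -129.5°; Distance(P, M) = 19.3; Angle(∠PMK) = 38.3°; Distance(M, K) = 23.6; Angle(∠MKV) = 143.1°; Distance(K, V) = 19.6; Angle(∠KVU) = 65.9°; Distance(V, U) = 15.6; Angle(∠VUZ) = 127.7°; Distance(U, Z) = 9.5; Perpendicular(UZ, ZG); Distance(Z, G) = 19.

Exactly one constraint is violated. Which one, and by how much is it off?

Distance(Z, G) = 19 — off by 4.10.

P = (0.00, 0.00) ✓; PM at -129.5° ✓; |PM| = 19.30 ✓; ∠PMK = 38.30° ✓; |MK| = 23.60 ✓; ∠MKV = 143.1° ✓; |KV| = 19.60 ✓; ∠KVU = 65.90° ✓; |VU| = 15.60 ✓; ∠VUZ = 127.7° ✓; |UZ| = 9.500 ✓; ∠(UZ, ZG) = 90.00° ✓; |ZG| = 14.90 ✗.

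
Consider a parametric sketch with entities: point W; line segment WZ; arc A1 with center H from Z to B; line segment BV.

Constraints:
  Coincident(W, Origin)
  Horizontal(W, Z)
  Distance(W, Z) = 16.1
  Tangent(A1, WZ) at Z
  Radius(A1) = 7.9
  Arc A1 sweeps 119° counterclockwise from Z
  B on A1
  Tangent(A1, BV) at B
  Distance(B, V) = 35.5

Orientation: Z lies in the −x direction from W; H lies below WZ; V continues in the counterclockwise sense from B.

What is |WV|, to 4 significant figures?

43.17

On A1, Z sits at bearing 90° from H; a 119° counterclockwise sweep puts B at bearing 209°, so B = H + 7.9·(cos 209°, sin 209°) = (-23.01, -11.73). Since A1 is tangent to BV there, HB ⟂ BV, so BV runs along (−sin 209°, cos 209°); with |BV| = 35.5, V = (-5.799, -42.78). Then |WV| = |V − W| = 43.17.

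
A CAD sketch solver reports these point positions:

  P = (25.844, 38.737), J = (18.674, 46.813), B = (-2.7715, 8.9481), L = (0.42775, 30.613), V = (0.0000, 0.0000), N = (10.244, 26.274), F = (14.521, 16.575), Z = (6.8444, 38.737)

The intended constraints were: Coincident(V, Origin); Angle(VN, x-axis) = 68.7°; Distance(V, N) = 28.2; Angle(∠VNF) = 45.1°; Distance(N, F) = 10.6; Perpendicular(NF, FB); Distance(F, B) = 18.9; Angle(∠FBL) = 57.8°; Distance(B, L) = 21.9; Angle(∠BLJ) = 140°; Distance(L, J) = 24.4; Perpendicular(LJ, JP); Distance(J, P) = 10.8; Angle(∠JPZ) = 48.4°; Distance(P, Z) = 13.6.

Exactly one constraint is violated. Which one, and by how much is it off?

Distance(P, Z) = 13.6 — off by 5.40.

V = (0.00, 0.00) ✓; VN at 68.70° ✓; |VN| = 28.20 ✓; ∠VNF = 45.10° ✓; |NF| = 10.60 ✓; ∠(NF, FB) = 90.00° ✓; |FB| = 18.90 ✓; ∠FBL = 57.80° ✓; |BL| = 21.90 ✓; ∠BLJ = 140.0° ✓; |LJ| = 24.40 ✓; ∠(LJ, JP) = 90.00° ✓; |JP| = 10.80 ✓; ∠JPZ = 48.40° ✓; |PZ| = 19.00 ✗.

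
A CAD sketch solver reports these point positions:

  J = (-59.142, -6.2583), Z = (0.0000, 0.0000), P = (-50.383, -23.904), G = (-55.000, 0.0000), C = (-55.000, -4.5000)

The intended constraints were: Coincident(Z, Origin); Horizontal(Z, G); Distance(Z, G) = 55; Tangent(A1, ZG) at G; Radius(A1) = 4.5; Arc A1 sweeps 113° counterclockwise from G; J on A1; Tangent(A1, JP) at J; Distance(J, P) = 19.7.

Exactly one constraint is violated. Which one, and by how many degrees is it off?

Tangent(A1, JP) at J — off by 3.40°.

Z = (0.00, 0.00) ✓; Z.y = 0.00, G.y = 0.00 ✓; |ZG| = 55.00 ✓; ∠(CG, GZ) = 90.00° ✓; |CG| = 4.500 ✓; bearing(C→J) − bearing(C→G) = 113.0° ✓; |CJ| = 4.500 ✓; ∠(CJ, JP) = 86.60° ✗; |JP| = 19.70 ✓.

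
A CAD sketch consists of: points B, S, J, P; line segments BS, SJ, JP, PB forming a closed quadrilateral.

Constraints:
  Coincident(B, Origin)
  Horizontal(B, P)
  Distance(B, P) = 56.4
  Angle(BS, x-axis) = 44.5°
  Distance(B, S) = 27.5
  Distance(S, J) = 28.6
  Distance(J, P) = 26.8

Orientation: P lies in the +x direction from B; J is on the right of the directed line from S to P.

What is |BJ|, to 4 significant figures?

31.39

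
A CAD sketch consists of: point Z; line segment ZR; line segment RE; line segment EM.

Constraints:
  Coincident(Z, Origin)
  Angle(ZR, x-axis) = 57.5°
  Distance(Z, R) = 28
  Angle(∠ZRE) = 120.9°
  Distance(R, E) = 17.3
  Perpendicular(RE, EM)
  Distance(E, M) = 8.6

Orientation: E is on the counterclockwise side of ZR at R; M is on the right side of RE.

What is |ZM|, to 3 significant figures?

45.5

∠ZRE = 120.9°, so RE runs at 57.5° + (180° − 120.9°) = 117° from the x-axis; with |RE| = 17.3, E = R + 17.3·(cos 117°, sin 117°) = (7.30, 39.1). RE ⟂ EM; with |EM| = 8.6 on the right of RE, M = E + 8.6·(0.894, 0.448) = (15.0, 42.9). Then |ZM| = |M − Z| = 45.5.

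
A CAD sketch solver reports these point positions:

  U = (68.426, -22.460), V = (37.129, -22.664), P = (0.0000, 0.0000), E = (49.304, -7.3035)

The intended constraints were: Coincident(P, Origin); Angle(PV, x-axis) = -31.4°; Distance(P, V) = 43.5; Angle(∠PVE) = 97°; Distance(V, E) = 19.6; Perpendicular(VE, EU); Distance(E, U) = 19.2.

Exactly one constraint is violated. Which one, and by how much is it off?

Distance(E, U) = 19.2 — off by 5.20.

P = (0.00, 0.00) ✓; PV at -31.40° ✓; |PV| = 43.50 ✓; ∠PVE = 97.00° ✓; |VE| = 19.60 ✓; ∠(VE, EU) = 90.00° ✓; |EU| = 24.40 ✗.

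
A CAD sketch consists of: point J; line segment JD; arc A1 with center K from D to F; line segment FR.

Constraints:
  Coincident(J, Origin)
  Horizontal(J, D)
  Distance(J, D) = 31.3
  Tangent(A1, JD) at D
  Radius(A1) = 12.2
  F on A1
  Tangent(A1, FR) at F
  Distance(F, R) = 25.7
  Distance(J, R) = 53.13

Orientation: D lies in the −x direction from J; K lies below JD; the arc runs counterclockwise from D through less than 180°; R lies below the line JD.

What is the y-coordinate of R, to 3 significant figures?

-40.5

Checks: |KD| = 12.20 ✓; |KF| = 12.20 ✓; ∠(KF, FR) = 90.00° ✓; |FR| = 25.70 ✓; |JR| = 53.13 ✓.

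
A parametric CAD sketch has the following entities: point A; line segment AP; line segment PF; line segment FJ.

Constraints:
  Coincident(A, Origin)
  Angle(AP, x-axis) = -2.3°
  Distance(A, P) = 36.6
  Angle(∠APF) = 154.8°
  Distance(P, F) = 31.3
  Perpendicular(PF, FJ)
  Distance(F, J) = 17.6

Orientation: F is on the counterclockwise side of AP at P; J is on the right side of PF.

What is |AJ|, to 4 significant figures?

72.46

A is at the origin; AP runs at -2.3° with length 36.6, so P = 36.6·(cos -2.3°, sin -2.3°) = (36.57, -1.469). ∠APF = 154.8°, so PF runs at -2.3° + (180° − 154.8°) = 22.90° from the x-axis; with |PF| = 31.3, F = P + 31.3·(cos 22.90°, sin 22.90°) = (65.40, 10.71). PF ⟂ FJ; with |FJ| = 17.6 on the right of PF, J = F + 17.6·(0.3891, -0.9212) = (72.25, -5.502). Then |AJ| = |J − A| = 72.46.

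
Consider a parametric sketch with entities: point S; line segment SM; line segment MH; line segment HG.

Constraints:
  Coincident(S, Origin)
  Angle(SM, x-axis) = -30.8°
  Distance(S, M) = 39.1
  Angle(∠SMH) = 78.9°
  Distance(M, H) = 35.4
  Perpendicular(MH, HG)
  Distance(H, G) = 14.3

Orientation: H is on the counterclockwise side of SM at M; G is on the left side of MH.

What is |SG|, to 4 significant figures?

36.83

∠SMH = 78.9°, so MH runs at -30.8° + (180° − 78.9°) = 70.30° from the x-axis; with |MH| = 35.4, H = M + 35.4·(cos 70.30°, sin 70.30°) = (45.52, 13.31). The perpendicularity gives HG at right angles to MH; with |HG| = 14.3 on the left of MH, G = H + 14.3·(-0.9415, 0.3371) = (32.06, 18.13). Then |SG| = |G − S| = 36.83.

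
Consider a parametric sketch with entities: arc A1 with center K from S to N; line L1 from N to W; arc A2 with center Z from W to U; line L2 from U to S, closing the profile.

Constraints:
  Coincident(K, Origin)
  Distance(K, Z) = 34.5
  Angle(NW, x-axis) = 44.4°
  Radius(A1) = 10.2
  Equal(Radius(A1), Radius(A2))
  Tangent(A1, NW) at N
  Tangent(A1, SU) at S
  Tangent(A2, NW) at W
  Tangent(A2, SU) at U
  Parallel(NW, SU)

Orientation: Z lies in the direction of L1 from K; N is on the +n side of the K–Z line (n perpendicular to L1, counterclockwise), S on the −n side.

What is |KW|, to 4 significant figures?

35.98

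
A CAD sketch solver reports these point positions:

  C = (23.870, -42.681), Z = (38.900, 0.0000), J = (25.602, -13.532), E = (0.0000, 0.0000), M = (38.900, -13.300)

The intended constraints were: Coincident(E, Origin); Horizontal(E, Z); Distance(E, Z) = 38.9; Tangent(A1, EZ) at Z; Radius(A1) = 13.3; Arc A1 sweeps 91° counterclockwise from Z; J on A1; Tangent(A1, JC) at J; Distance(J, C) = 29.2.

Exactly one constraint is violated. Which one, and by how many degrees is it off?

Tangent(A1, JC) at J — off by 4.40°.

E = (0.00, 0.00) ✓; E.y = 0.00, Z.y = 0.00 ✓; |EZ| = 38.90 ✓; ∠(MZ, ZE) = 90.00° ✓; |MZ| = 13.30 ✓; bearing(M→J) − bearing(M→Z) = 91.00° ✓; |MJ| = 13.30 ✓; ∠(MJ, JC) = 94.40° ✗; |JC| = 29.20 ✓.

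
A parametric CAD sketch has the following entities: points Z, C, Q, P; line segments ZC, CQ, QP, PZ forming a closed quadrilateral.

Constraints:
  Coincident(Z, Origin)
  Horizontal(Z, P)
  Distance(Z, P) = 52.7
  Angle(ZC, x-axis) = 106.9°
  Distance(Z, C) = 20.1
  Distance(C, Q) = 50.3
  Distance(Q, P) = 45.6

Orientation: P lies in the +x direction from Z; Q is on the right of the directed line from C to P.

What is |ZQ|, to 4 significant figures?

30.54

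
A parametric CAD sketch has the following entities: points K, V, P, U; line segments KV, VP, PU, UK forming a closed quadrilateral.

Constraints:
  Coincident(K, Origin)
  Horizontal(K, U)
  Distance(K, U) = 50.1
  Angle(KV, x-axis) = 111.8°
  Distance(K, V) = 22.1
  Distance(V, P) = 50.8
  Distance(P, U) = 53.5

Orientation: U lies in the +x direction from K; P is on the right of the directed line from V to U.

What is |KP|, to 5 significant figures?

28.981

K is at the origin; K and U share the same y with |KU| = 50.1 and U in +x, so U = (50.1, 0). KV runs at 111.8° with |KV| = 22.1, so V = (-8.2072, 20.520). P is determined by |VP| = 50.8 and |PU| = 53.5 together: it lies at the intersection of circle(V, 50.8) and circle(U, 53.5). With |VU| = 61.812, the foot of the radical line on VU is 28.628 from V and the perpendicular offset is √(50.8² − 28.628²) = 41.965. Taking the right-of-VU solution: P = (4.8668, -28.569).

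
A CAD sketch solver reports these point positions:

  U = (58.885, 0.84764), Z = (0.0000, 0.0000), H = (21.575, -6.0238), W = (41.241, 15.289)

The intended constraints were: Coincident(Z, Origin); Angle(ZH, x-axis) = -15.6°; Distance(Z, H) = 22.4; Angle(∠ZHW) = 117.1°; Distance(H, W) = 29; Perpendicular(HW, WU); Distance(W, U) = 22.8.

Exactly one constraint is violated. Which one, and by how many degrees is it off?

Perpendicular(HW, WU) — off by 3.40°.

Z = (0.00, 0.00) ✓; ZH at -15.60° ✓; |ZH| = 22.40 ✓; ∠ZHW = 117.1° ✓; |HW| = 29.00 ✓; ∠(HW, WU) = 86.60° ✗; |WU| = 22.80 ✓.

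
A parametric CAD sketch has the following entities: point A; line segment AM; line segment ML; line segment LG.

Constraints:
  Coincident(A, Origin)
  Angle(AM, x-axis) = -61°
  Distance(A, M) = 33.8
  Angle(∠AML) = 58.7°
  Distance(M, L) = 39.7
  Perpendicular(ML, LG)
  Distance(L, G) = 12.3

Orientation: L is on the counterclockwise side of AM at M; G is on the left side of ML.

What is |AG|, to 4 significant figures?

27.66

A is at the origin; AM runs at -61.0° with length 33.8, so M = 33.8·(cos -61.0°, sin -61.0°) = (16.39, -29.56). ∠AML = 58.7°, so ML runs at -61.0° + (180° − 58.7°) = 60.30° from the x-axis; with |ML| = 39.7, L = M + 39.7·(cos 60.30°, sin 60.30°) = (36.06, 4.923). ML is perpendicular to LG; with |LG| = 12.3 on the left of ML, G = L + 12.3·(-0.8686, 0.4955) = (25.37, 11.02). Then |AG| = |G − A| = 27.66.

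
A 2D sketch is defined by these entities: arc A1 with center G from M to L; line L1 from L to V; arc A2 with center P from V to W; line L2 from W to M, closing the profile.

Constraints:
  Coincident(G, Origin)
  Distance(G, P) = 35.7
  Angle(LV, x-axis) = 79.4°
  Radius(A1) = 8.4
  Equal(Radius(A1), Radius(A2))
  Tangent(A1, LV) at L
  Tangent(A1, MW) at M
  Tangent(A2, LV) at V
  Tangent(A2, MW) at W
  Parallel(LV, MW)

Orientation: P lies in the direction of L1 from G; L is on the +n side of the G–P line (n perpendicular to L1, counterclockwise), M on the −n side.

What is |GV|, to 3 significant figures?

36.7

Tangency of A1 to both parallel lines with radius 8.4 puts L and M at G ± 8.4·n: L = (-8.26, 1.55), M = (8.26, -1.55). Equal radii place V and W the same way about P: V = P + 8.4·n = (-1.69, 36.6), W = P − 8.4·n = (14.8, 33.5). Then |GV| = |V − G| = 36.7.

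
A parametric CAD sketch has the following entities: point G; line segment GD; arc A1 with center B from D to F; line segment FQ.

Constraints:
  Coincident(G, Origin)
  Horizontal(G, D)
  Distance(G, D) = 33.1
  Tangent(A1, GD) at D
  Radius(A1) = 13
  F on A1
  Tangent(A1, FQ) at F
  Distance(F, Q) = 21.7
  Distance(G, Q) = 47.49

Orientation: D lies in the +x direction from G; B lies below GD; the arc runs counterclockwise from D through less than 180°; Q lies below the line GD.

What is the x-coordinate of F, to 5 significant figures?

20.941

Checks: |BF| = 13.00 ✓; ∠(BF, FQ) = 90.00° ✓; |FQ| = 21.70 ✓; |GQ| = 47.49 ✓.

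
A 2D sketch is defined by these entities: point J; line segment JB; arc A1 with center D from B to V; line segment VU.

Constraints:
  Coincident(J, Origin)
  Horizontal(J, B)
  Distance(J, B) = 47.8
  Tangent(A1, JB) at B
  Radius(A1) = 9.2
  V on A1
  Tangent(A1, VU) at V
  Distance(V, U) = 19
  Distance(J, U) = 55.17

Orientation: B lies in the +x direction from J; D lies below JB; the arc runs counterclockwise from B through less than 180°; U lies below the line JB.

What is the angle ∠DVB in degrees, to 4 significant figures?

34.34°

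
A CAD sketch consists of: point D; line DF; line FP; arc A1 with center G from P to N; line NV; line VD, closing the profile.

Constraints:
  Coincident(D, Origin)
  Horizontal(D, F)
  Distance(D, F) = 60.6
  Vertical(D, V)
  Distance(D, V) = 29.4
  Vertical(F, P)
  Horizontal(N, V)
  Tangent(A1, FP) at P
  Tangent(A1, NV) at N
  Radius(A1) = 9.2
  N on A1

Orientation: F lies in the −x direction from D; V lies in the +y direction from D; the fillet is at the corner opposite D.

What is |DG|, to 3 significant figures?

55.2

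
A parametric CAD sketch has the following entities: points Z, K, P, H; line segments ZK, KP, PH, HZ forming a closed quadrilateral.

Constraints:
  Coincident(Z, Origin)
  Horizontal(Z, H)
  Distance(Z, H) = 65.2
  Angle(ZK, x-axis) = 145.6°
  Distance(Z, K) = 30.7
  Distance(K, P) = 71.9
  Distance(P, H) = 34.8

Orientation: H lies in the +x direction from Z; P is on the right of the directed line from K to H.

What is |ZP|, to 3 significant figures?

41.3

Z is at the origin; Z and H share the same y with |ZH| = 65.2 and H in +x, so H = (65.2, 0). ZK runs at 145.6° with |ZK| = 30.7, so K = (-25.3, 17.3). P is determined by |KP| = 71.9 and |PH| = 34.8 together: it lies at the intersection of circle(K, 71.9) and circle(H, 34.8). With |KH| = 92.2, the foot of the radical line on KH is 67.6 from K and the perpendicular offset is √(71.9² − 67.6²) = 24.6. Taking the right-of-KH solution: P = (36.4, -19.5).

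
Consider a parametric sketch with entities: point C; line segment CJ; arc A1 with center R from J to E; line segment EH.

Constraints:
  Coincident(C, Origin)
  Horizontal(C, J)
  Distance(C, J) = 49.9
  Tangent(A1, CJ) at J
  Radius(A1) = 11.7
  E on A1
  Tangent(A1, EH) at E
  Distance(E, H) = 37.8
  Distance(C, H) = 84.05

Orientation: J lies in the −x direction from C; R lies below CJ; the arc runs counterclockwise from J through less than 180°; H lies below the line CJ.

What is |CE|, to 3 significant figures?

61.8

Checks: C.y = 0.00, J.y = 0.00 ✓; |RE| = 11.70 ✓; ∠(RE, EH) = 90.00° ✓; |EH| = 37.80 ✓; |CH| = 84.05 ✓.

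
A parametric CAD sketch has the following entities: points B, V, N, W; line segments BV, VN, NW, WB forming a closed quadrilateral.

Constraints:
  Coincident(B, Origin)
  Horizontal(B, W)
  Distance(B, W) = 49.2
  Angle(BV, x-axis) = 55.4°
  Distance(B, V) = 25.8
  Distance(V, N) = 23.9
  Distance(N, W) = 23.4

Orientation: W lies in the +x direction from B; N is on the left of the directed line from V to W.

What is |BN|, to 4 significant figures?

43.82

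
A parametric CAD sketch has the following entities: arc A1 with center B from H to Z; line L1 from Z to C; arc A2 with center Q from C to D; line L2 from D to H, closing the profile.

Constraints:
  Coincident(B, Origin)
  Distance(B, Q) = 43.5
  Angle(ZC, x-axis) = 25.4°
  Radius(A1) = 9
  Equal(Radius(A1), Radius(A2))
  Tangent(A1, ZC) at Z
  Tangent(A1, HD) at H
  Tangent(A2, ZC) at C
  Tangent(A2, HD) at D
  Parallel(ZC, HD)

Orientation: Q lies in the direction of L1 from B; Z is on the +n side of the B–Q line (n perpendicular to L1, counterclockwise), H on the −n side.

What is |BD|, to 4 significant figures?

44.42

The slot axis is L1's direction at 25.4°, so u = (cos 25.4°, sin 25.4°) = (0.9033, 0.4289) and n = (−sin 25.4°, cos 25.4°) = (-0.4289, 0.9033). B is at the origin and Q lies 43.5 along u from B, so Q = 43.5·u = (39.30, 18.66). Tangency of A1 to both parallel lines with radius 9.0 puts Z and H at B ± 9.0·n: Z = (-3.860, 8.130), H = (3.860, -8.130). Equal radii place C and D the same way about Q: C = Q + 9.0·n = (35.43, 26.79), D = Q − 9.0·n = (43.16, 10.53). Then |BD| = |D − B| = 44.42.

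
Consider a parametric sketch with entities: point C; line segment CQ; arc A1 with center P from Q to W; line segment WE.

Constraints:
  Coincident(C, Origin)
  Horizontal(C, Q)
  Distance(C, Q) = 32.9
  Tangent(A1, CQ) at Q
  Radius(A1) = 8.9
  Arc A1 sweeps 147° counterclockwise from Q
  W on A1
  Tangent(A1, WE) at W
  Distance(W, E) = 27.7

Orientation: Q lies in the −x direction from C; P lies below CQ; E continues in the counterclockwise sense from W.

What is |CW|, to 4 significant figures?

41.14

C is at the origin; C and Q share the same y with |CQ| = 32.9 and Q on the −x side, so Q = (-32.90, 0.000). The tangent condition forces PQ to be normal to CQ, so P = Q + (0, -8.9) = (-32.90, -8.900). On A1, Q sits at bearing 90° from P; a 147° counterclockwise sweep puts W at bearing 237°, so W = P + 8.9·(cos 237°, sin 237°) = (-37.75, -16.36). Then |CW| = |W − C| = 41.14.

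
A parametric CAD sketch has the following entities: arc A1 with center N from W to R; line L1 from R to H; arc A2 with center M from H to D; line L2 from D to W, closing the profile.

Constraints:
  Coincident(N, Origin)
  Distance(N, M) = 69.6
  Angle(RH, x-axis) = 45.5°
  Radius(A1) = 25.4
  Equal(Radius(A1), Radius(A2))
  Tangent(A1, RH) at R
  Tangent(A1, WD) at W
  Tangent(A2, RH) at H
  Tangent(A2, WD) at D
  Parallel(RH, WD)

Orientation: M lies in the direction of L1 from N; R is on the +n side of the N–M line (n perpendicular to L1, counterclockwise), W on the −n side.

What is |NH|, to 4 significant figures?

74.09

Tangency of A1 to both parallel lines with radius 25.4 puts R and W at N ± 25.4·n: R = (-18.12, 17.80), W = (18.12, -17.80). Equal radii place H and D the same way about M: H = M + 25.4·n = (30.67, 67.45), D = M − 25.4·n = (66.90, 31.84). Then |NH| = |H − N| = 74.09.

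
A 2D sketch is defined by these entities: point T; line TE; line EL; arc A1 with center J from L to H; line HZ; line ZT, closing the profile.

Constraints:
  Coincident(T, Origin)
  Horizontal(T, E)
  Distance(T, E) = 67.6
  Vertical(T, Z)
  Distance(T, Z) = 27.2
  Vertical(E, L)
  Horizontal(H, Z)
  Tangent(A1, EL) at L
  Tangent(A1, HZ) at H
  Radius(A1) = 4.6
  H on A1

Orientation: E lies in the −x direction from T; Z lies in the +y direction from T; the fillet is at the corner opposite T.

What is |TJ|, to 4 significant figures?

66.93

TZ is vertical with |TZ| = 27.2 and Z on the +y side, so Z = (0.000, 27.20). The virtual corner opposite T is at (-67.60, 27.20). A1 meets EL tangentially, so JL is at right angles to EL and A1 meets HZ tangentially, so JH is at right angles to HZ, with radius 4.6, so the center J sits 4.6 in from both sides at J = (-63.00, 22.60). Then |TJ| = |J − T| = 66.93.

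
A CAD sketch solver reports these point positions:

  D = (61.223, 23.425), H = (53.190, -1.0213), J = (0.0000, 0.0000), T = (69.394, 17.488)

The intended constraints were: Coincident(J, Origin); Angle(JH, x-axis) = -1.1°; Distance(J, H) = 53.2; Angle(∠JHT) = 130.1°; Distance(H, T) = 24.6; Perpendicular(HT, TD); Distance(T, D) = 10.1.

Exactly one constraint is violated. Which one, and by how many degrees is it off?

Perpendicular(HT, TD) — off by 5.20°.

J = (0.00, 0.00) ✓; JH at -1.100° ✓; |JH| = 53.20 ✓; ∠JHT = 130.1° ✓; |HT| = 24.60 ✓; ∠(HT, TD) = 95.20° ✗; |TD| = 10.10 ✓.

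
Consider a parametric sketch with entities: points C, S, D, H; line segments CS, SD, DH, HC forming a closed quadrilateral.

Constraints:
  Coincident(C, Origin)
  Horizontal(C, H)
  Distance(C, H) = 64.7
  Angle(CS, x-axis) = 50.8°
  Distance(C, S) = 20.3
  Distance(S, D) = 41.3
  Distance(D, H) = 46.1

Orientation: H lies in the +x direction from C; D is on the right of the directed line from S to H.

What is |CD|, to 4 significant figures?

34.55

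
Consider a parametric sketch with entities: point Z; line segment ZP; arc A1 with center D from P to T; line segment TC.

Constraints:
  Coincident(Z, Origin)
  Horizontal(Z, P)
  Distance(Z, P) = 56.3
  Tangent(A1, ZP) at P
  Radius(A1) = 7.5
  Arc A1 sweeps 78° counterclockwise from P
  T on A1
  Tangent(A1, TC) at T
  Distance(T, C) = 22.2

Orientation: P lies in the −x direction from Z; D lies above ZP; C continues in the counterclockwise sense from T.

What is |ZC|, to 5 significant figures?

52.265

Z is at the origin; Z and P share the same y with |ZP| = 56.3 and P on the −x side, so P = (-56.300, 0.0000). Tangency of A1 to ZP means the radius DP is perpendicular to ZP, so D = P + (0, 7.5) = (-56.300, 7.5000). On A1, P sits at bearing -90° from D; a 78° counterclockwise sweep puts T at bearing -12°, so T = D + 7.5·(cos -12°, sin -12°) = (-48.964, 5.9407). Since A1 is tangent to TC there, DT ⟂ TC, so TC runs along (−sin -12°, cos -12°); with |TC| = 22.2, C = (-44.348, 27.656). Then |ZC| = |C − Z| = 52.265.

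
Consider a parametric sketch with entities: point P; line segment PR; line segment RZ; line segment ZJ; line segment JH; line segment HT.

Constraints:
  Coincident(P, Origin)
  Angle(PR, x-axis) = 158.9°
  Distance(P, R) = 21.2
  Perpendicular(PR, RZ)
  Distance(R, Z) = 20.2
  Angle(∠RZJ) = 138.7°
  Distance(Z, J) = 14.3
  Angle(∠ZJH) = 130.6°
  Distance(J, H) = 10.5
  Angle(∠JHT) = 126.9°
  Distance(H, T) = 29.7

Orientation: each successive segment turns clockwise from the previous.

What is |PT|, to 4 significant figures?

17.66

P is at the origin; PR runs at 158.9° with length 21.2, so R = (-19.78, 7.632). The perpendicularity gives RZ at right angles to PR, so RZ runs at 68.90°; with |RZ| = 20.2, Z = (-12.51, 26.48). ∠RZJ = 138.7° gives ZJ at 27.60° from the x-axis; with |ZJ| = 14.3, J = (0.1660, 33.10). ∠ZJH = 130.6° gives JH at -21.80° from the x-axis; with |JH| = 10.5, H = (9.915, 29.20). ∠JHT = 126.9° gives HT at -74.90° from the x-axis; with |HT| = 29.7, T = (17.65, 0.5288). Then |PT| = |T − P| = 17.66.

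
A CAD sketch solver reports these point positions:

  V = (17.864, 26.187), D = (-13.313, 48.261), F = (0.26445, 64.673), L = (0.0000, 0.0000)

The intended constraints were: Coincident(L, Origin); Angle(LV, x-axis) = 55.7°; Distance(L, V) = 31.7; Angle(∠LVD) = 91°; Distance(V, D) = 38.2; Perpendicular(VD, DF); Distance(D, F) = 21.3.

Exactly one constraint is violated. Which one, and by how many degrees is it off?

Perpendicular(VD, DF) — off by 4.30°.

L = (0.00, 0.00) ✓; LV at 55.70° ✓; |LV| = 31.70 ✓; ∠LVD = 91.00° ✓; |VD| = 38.20 ✓; ∠(VD, DF) = 94.30° ✗; |DF| = 21.30 ✓.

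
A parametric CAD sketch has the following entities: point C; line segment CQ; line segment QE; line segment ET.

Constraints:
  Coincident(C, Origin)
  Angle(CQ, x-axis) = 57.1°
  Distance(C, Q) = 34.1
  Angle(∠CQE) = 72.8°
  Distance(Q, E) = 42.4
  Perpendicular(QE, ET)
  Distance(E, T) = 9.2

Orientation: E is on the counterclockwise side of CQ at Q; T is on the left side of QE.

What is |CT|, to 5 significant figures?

39.884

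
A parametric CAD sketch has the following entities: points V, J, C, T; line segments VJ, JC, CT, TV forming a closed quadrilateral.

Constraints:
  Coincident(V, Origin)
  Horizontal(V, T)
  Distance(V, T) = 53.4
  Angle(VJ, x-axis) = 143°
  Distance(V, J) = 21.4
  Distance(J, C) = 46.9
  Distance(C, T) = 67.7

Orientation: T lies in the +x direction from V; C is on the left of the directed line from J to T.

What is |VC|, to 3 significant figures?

52.4

Checks: V = (0.00, 0.00) ✓; |JC| = 46.90 ✓; |CT| = 67.70 ✓.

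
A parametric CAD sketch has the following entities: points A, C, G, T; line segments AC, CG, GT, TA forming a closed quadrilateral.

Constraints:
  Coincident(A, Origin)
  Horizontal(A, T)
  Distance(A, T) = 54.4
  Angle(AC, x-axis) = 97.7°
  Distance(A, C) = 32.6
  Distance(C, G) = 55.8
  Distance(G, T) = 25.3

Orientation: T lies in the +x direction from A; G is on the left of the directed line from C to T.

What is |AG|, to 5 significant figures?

56.791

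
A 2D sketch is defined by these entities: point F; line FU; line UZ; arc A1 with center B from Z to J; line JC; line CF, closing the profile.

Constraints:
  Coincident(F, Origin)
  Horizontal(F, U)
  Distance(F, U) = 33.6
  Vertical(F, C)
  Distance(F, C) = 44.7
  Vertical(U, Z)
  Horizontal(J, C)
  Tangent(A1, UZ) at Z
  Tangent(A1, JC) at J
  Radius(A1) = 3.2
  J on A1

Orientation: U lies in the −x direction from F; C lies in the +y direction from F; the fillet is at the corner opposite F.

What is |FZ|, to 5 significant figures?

53.397

F is at the origin; FU is horizontal with |FU| = 33.6 and U on the −x side, so U = (-33.600, 0.0000). F and C share the same x with |FC| = 44.7 and C on the +y side, so C = (0.0000, 44.700). The virtual corner opposite F is at (-33.600, 44.700). Tangency of A1 to UZ means the radius BZ is perpendicular to UZ and since A1 is tangent to JC there, BJ ⟂ JC, with radius 3.2, so the center B sits 3.2 in from both sides at B = (-30.400, 41.500). That places the tangent points at Z = (-33.600, 41.500) on UZ and J = (-30.400, 44.700) on JC. Then |FZ| = |Z − F| = 53.397.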